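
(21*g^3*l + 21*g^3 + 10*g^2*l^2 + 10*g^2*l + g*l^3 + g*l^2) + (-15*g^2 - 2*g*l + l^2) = 21*g^3*l + 21*g^3 + 10*g^2*l^2 + 10*g^2*l - 15*g^2 + g*l^3 + g*l^2 - 2*g*l + l^2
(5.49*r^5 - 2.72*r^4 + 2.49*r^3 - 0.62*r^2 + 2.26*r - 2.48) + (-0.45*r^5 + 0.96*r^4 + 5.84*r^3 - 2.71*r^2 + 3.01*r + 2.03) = 5.04*r^5 - 1.76*r^4 + 8.33*r^3 - 3.33*r^2 + 5.27*r - 0.45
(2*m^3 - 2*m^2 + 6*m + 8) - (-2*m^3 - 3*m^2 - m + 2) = 4*m^3 + m^2 + 7*m + 6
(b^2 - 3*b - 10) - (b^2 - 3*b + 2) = -12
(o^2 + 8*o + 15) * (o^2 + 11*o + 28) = o^4 + 19*o^3 + 131*o^2 + 389*o + 420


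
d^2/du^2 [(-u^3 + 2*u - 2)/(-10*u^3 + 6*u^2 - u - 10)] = 2*(60*u^6 - 630*u^5 + 960*u^4 - 951*u^3 + 1506*u^2 - 696*u + 142)/(1000*u^9 - 1800*u^8 + 1380*u^7 + 2424*u^6 - 3462*u^5 + 1662*u^4 + 2641*u^3 - 1770*u^2 + 300*u + 1000)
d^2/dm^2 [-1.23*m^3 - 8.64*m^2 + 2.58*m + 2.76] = -7.38*m - 17.28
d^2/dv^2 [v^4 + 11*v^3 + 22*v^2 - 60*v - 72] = 12*v^2 + 66*v + 44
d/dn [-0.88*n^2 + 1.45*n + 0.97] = 1.45 - 1.76*n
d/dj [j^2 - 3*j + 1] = 2*j - 3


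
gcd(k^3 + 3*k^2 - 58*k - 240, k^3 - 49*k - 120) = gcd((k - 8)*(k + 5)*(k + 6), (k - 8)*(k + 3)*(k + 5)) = k^2 - 3*k - 40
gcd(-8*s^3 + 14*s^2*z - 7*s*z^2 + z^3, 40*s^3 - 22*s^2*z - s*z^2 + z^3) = 8*s^2 - 6*s*z + z^2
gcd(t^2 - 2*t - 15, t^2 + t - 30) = t - 5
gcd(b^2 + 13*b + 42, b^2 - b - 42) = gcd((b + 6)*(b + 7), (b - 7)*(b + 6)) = b + 6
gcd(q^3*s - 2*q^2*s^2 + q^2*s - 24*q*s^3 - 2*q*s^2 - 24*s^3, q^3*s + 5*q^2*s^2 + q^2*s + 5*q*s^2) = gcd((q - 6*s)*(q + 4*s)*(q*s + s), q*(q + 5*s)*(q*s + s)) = q*s + s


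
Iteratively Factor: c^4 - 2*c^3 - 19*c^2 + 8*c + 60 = (c - 5)*(c^3 + 3*c^2 - 4*c - 12) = (c - 5)*(c + 2)*(c^2 + c - 6) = (c - 5)*(c + 2)*(c + 3)*(c - 2)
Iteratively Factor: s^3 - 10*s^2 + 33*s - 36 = (s - 4)*(s^2 - 6*s + 9) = (s - 4)*(s - 3)*(s - 3)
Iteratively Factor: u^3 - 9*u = (u - 3)*(u^2 + 3*u) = (u - 3)*(u + 3)*(u)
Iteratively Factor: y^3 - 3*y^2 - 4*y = (y + 1)*(y^2 - 4*y) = y*(y + 1)*(y - 4)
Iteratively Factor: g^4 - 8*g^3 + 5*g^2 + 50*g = (g)*(g^3 - 8*g^2 + 5*g + 50) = g*(g - 5)*(g^2 - 3*g - 10) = g*(g - 5)^2*(g + 2)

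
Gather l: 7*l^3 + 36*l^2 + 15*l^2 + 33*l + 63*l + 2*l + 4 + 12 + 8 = 7*l^3 + 51*l^2 + 98*l + 24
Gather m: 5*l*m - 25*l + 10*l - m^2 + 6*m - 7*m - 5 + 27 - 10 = -15*l - m^2 + m*(5*l - 1) + 12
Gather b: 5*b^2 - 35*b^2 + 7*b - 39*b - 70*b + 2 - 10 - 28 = -30*b^2 - 102*b - 36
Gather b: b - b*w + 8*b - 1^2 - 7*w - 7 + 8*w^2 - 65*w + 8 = b*(9 - w) + 8*w^2 - 72*w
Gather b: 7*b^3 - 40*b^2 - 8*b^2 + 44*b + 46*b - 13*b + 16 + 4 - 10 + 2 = 7*b^3 - 48*b^2 + 77*b + 12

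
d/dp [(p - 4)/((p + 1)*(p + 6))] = (-p^2 + 8*p + 34)/(p^4 + 14*p^3 + 61*p^2 + 84*p + 36)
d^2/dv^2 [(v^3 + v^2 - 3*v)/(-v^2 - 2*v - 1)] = 2*(2*v - 7)/(v^4 + 4*v^3 + 6*v^2 + 4*v + 1)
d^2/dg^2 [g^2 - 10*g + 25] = 2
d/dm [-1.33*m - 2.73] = -1.33000000000000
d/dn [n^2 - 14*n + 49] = 2*n - 14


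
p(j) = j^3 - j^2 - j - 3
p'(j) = 3*j^2 - 2*j - 1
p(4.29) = 53.26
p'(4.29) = 45.63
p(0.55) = -3.69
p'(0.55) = -1.19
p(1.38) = -3.66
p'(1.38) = 1.95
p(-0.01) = -2.99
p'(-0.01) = -0.98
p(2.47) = 3.50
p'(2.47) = 12.36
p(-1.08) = -4.35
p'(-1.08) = 4.66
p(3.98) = 40.22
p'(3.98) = 38.56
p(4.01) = 41.39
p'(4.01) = 39.22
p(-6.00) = -249.00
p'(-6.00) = 119.00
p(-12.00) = -1863.00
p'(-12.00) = 455.00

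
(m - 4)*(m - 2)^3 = m^4 - 10*m^3 + 36*m^2 - 56*m + 32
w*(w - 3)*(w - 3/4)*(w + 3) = w^4 - 3*w^3/4 - 9*w^2 + 27*w/4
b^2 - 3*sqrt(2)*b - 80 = (b - 8*sqrt(2))*(b + 5*sqrt(2))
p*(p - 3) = p^2 - 3*p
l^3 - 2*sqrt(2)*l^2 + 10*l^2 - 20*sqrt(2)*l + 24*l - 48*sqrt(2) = (l + 4)*(l + 6)*(l - 2*sqrt(2))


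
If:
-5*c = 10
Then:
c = -2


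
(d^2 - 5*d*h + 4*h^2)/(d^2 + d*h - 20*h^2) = (d - h)/(d + 5*h)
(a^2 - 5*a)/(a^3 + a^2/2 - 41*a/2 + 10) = 2*a*(a - 5)/(2*a^3 + a^2 - 41*a + 20)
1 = 1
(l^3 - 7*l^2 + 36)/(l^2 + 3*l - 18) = (l^2 - 4*l - 12)/(l + 6)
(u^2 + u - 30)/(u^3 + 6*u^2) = (u - 5)/u^2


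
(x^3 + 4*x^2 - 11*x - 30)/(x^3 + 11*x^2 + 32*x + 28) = (x^2 + 2*x - 15)/(x^2 + 9*x + 14)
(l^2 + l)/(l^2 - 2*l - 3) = l/(l - 3)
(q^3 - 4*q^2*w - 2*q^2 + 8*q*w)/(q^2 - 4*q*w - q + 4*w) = q*(q - 2)/(q - 1)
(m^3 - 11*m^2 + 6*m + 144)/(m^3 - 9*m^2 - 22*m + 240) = (m + 3)/(m + 5)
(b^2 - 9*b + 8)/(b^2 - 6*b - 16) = (b - 1)/(b + 2)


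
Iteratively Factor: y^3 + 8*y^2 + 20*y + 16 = (y + 2)*(y^2 + 6*y + 8) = (y + 2)^2*(y + 4)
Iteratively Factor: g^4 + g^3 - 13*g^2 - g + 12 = (g - 3)*(g^3 + 4*g^2 - g - 4) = (g - 3)*(g + 4)*(g^2 - 1) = (g - 3)*(g + 1)*(g + 4)*(g - 1)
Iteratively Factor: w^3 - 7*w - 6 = (w - 3)*(w^2 + 3*w + 2) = (w - 3)*(w + 2)*(w + 1)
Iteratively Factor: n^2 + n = (n + 1)*(n)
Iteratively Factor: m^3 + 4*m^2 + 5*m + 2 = (m + 1)*(m^2 + 3*m + 2) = (m + 1)*(m + 2)*(m + 1)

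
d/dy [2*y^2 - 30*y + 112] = 4*y - 30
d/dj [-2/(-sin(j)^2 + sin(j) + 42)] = 2*(1 - 2*sin(j))*cos(j)/(sin(j) + cos(j)^2 + 41)^2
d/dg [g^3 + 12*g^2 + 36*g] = 3*g^2 + 24*g + 36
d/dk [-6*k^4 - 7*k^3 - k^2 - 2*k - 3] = -24*k^3 - 21*k^2 - 2*k - 2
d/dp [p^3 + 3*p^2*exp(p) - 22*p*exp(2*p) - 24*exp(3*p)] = 3*p^2*exp(p) + 3*p^2 - 44*p*exp(2*p) + 6*p*exp(p) - 72*exp(3*p) - 22*exp(2*p)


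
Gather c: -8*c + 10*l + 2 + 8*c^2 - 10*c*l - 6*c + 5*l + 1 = 8*c^2 + c*(-10*l - 14) + 15*l + 3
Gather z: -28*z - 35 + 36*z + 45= 8*z + 10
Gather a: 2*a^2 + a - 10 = 2*a^2 + a - 10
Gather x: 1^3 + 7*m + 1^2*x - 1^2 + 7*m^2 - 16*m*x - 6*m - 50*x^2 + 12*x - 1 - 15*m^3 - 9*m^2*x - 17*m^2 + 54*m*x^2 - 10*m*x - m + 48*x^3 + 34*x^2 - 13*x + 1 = -15*m^3 - 10*m^2 + 48*x^3 + x^2*(54*m - 16) + x*(-9*m^2 - 26*m)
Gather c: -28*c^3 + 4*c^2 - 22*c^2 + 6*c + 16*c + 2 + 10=-28*c^3 - 18*c^2 + 22*c + 12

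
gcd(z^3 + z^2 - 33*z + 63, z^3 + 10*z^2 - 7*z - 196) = z + 7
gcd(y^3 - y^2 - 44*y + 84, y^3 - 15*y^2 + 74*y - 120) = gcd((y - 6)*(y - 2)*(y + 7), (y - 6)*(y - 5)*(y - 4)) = y - 6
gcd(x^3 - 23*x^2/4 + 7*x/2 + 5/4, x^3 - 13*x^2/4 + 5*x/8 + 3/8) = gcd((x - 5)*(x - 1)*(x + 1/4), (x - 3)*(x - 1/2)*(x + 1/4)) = x + 1/4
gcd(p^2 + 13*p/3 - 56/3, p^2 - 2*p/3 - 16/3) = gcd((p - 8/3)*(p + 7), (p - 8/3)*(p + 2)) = p - 8/3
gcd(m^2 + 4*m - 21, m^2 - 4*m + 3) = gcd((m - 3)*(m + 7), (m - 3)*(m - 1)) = m - 3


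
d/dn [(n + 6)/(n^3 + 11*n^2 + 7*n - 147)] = (-2*n^2 - 15*n - 27)/(n^5 + 15*n^4 + 30*n^3 - 350*n^2 - 735*n + 3087)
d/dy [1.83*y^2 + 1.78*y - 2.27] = 3.66*y + 1.78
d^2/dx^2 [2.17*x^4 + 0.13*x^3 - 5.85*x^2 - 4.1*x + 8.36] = 26.04*x^2 + 0.78*x - 11.7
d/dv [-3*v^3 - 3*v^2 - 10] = 3*v*(-3*v - 2)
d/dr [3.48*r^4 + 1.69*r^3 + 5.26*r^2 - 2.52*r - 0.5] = 13.92*r^3 + 5.07*r^2 + 10.52*r - 2.52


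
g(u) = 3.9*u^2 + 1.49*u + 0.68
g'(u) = 7.8*u + 1.49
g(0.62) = 3.10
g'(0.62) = 6.33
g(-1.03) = 3.28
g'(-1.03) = -6.54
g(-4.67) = 78.78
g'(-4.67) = -34.94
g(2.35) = 25.72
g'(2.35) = 19.82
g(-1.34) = 5.69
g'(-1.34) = -8.96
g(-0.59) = 1.16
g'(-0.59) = -3.11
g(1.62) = 13.33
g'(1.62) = 14.13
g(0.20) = 1.13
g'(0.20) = 3.05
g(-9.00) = 303.17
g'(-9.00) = -68.71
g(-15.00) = 855.83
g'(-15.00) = -115.51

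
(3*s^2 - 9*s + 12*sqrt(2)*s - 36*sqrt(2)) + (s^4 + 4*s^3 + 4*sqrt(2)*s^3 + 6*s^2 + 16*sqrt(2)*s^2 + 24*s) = s^4 + 4*s^3 + 4*sqrt(2)*s^3 + 9*s^2 + 16*sqrt(2)*s^2 + 15*s + 12*sqrt(2)*s - 36*sqrt(2)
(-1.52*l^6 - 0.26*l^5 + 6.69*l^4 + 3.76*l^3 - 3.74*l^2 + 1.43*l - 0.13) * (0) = 0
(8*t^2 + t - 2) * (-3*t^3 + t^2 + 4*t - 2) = -24*t^5 + 5*t^4 + 39*t^3 - 14*t^2 - 10*t + 4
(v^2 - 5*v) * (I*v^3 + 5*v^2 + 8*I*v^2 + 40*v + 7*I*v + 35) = I*v^5 + 5*v^4 + 3*I*v^4 + 15*v^3 - 33*I*v^3 - 165*v^2 - 35*I*v^2 - 175*v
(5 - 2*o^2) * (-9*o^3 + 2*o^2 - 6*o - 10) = 18*o^5 - 4*o^4 - 33*o^3 + 30*o^2 - 30*o - 50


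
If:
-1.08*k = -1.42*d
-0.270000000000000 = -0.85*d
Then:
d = 0.32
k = 0.42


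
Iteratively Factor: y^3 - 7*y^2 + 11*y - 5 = (y - 1)*(y^2 - 6*y + 5) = (y - 1)^2*(y - 5)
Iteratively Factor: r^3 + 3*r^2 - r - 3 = (r - 1)*(r^2 + 4*r + 3) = (r - 1)*(r + 3)*(r + 1)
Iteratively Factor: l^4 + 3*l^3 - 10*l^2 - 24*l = (l - 3)*(l^3 + 6*l^2 + 8*l) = (l - 3)*(l + 4)*(l^2 + 2*l) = (l - 3)*(l + 2)*(l + 4)*(l)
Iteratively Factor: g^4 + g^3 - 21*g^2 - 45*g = (g)*(g^3 + g^2 - 21*g - 45) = g*(g - 5)*(g^2 + 6*g + 9) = g*(g - 5)*(g + 3)*(g + 3)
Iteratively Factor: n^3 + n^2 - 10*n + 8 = (n - 2)*(n^2 + 3*n - 4) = (n - 2)*(n + 4)*(n - 1)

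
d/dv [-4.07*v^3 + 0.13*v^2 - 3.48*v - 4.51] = -12.21*v^2 + 0.26*v - 3.48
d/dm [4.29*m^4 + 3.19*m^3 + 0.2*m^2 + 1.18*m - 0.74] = 17.16*m^3 + 9.57*m^2 + 0.4*m + 1.18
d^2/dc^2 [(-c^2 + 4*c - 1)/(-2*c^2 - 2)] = 4*c*(3 - c^2)/(c^6 + 3*c^4 + 3*c^2 + 1)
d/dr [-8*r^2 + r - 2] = 1 - 16*r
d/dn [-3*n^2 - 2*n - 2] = -6*n - 2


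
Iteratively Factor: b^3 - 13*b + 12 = (b - 1)*(b^2 + b - 12) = (b - 1)*(b + 4)*(b - 3)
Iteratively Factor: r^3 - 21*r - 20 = (r - 5)*(r^2 + 5*r + 4) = (r - 5)*(r + 4)*(r + 1)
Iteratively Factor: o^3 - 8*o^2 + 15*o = (o - 5)*(o^2 - 3*o) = o*(o - 5)*(o - 3)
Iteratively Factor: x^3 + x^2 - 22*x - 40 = (x - 5)*(x^2 + 6*x + 8) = (x - 5)*(x + 4)*(x + 2)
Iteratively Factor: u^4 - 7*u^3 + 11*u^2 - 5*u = (u)*(u^3 - 7*u^2 + 11*u - 5) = u*(u - 1)*(u^2 - 6*u + 5) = u*(u - 5)*(u - 1)*(u - 1)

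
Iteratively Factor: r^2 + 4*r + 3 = (r + 3)*(r + 1)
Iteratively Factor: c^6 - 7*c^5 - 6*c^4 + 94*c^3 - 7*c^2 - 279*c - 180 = (c - 4)*(c^5 - 3*c^4 - 18*c^3 + 22*c^2 + 81*c + 45) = (c - 4)*(c + 3)*(c^4 - 6*c^3 + 22*c + 15) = (c - 4)*(c - 3)*(c + 3)*(c^3 - 3*c^2 - 9*c - 5) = (c - 4)*(c - 3)*(c + 1)*(c + 3)*(c^2 - 4*c - 5) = (c - 5)*(c - 4)*(c - 3)*(c + 1)*(c + 3)*(c + 1)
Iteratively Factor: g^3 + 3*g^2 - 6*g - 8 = (g - 2)*(g^2 + 5*g + 4) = (g - 2)*(g + 1)*(g + 4)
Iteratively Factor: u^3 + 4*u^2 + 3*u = (u)*(u^2 + 4*u + 3) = u*(u + 1)*(u + 3)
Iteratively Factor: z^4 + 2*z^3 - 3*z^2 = (z)*(z^3 + 2*z^2 - 3*z) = z^2*(z^2 + 2*z - 3) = z^2*(z - 1)*(z + 3)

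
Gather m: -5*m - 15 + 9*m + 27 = 4*m + 12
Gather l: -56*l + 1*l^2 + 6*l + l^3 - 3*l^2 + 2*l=l^3 - 2*l^2 - 48*l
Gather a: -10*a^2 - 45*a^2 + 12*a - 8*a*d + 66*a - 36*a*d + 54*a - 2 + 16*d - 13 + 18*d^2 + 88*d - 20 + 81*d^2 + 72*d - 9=-55*a^2 + a*(132 - 44*d) + 99*d^2 + 176*d - 44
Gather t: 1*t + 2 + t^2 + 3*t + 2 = t^2 + 4*t + 4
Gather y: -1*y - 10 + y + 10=0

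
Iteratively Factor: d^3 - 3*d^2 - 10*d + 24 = (d - 4)*(d^2 + d - 6) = (d - 4)*(d - 2)*(d + 3)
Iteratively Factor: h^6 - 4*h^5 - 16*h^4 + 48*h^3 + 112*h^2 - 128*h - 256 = (h - 4)*(h^5 - 16*h^3 - 16*h^2 + 48*h + 64) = (h - 4)*(h - 2)*(h^4 + 2*h^3 - 12*h^2 - 40*h - 32) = (h - 4)^2*(h - 2)*(h^3 + 6*h^2 + 12*h + 8) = (h - 4)^2*(h - 2)*(h + 2)*(h^2 + 4*h + 4) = (h - 4)^2*(h - 2)*(h + 2)^2*(h + 2)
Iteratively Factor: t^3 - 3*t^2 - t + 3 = (t - 1)*(t^2 - 2*t - 3) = (t - 3)*(t - 1)*(t + 1)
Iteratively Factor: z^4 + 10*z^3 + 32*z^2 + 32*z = (z)*(z^3 + 10*z^2 + 32*z + 32) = z*(z + 4)*(z^2 + 6*z + 8) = z*(z + 4)^2*(z + 2)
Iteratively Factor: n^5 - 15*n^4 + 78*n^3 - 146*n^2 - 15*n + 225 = (n - 5)*(n^4 - 10*n^3 + 28*n^2 - 6*n - 45) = (n - 5)*(n - 3)*(n^3 - 7*n^2 + 7*n + 15) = (n - 5)*(n - 3)^2*(n^2 - 4*n - 5) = (n - 5)^2*(n - 3)^2*(n + 1)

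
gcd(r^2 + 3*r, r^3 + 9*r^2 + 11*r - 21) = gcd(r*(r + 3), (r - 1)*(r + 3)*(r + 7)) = r + 3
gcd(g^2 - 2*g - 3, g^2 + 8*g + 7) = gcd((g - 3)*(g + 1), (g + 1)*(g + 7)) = g + 1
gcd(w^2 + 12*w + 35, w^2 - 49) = w + 7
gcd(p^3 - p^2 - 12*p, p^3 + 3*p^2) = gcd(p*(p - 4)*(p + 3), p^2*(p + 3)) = p^2 + 3*p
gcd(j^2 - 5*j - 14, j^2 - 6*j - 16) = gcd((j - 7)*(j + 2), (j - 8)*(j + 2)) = j + 2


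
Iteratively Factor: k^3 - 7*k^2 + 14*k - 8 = (k - 1)*(k^2 - 6*k + 8) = (k - 2)*(k - 1)*(k - 4)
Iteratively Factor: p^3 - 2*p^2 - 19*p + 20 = (p - 5)*(p^2 + 3*p - 4) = (p - 5)*(p - 1)*(p + 4)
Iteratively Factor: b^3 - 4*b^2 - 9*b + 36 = (b - 3)*(b^2 - b - 12) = (b - 4)*(b - 3)*(b + 3)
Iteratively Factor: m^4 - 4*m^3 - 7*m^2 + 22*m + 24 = (m + 2)*(m^3 - 6*m^2 + 5*m + 12) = (m - 3)*(m + 2)*(m^2 - 3*m - 4) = (m - 4)*(m - 3)*(m + 2)*(m + 1)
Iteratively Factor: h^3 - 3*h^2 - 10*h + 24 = (h - 2)*(h^2 - h - 12) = (h - 4)*(h - 2)*(h + 3)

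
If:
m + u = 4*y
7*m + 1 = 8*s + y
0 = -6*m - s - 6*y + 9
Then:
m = 71/55 - 47*y/55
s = 69/55 - 48*y/55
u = 267*y/55 - 71/55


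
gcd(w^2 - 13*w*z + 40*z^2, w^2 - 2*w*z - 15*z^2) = -w + 5*z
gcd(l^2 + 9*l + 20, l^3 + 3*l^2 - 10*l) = l + 5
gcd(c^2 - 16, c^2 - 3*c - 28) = c + 4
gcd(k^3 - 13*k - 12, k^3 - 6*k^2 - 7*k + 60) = k^2 - k - 12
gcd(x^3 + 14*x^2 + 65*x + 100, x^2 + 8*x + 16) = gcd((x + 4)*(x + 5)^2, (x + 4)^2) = x + 4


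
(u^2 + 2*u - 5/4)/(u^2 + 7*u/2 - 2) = (u + 5/2)/(u + 4)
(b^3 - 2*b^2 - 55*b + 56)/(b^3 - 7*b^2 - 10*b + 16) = (b + 7)/(b + 2)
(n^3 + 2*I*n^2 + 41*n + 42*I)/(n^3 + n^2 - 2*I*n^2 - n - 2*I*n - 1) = (n^3 + 2*I*n^2 + 41*n + 42*I)/(n^3 + n^2*(1 - 2*I) - n*(1 + 2*I) - 1)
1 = 1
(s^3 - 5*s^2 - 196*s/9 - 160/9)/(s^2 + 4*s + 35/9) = (3*s^2 - 20*s - 32)/(3*s + 7)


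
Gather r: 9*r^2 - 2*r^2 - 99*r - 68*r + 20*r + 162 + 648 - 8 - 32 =7*r^2 - 147*r + 770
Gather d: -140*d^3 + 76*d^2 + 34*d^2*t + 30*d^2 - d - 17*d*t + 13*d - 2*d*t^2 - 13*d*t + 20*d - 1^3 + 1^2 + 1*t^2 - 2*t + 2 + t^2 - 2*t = -140*d^3 + d^2*(34*t + 106) + d*(-2*t^2 - 30*t + 32) + 2*t^2 - 4*t + 2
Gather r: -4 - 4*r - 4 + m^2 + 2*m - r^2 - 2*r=m^2 + 2*m - r^2 - 6*r - 8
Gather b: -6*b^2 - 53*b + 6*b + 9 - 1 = -6*b^2 - 47*b + 8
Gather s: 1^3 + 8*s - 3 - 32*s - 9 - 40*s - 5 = -64*s - 16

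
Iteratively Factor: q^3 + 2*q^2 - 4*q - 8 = (q + 2)*(q^2 - 4) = (q - 2)*(q + 2)*(q + 2)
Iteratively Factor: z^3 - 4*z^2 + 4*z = (z - 2)*(z^2 - 2*z) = z*(z - 2)*(z - 2)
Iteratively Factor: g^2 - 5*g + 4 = (g - 1)*(g - 4)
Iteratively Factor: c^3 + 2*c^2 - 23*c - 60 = (c + 4)*(c^2 - 2*c - 15) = (c + 3)*(c + 4)*(c - 5)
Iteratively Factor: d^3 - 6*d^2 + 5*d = (d)*(d^2 - 6*d + 5) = d*(d - 5)*(d - 1)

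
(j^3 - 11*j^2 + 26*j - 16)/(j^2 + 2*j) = (j^3 - 11*j^2 + 26*j - 16)/(j*(j + 2))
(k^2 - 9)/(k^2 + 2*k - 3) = (k - 3)/(k - 1)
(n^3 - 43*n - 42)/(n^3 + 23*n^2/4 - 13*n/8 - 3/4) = 8*(n^2 - 6*n - 7)/(8*n^2 - 2*n - 1)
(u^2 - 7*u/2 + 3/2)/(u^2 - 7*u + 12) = (u - 1/2)/(u - 4)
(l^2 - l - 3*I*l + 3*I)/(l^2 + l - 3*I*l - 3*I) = (l - 1)/(l + 1)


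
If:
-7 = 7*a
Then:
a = -1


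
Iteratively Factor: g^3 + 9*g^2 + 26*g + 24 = (g + 2)*(g^2 + 7*g + 12) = (g + 2)*(g + 4)*(g + 3)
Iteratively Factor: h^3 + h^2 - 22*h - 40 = (h + 4)*(h^2 - 3*h - 10) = (h - 5)*(h + 4)*(h + 2)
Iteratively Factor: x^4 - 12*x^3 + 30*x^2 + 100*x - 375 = (x - 5)*(x^3 - 7*x^2 - 5*x + 75) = (x - 5)^2*(x^2 - 2*x - 15) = (x - 5)^3*(x + 3)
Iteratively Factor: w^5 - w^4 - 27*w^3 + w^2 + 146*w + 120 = (w - 5)*(w^4 + 4*w^3 - 7*w^2 - 34*w - 24) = (w - 5)*(w + 2)*(w^3 + 2*w^2 - 11*w - 12) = (w - 5)*(w - 3)*(w + 2)*(w^2 + 5*w + 4) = (w - 5)*(w - 3)*(w + 1)*(w + 2)*(w + 4)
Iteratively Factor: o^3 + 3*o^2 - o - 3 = (o - 1)*(o^2 + 4*o + 3) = (o - 1)*(o + 3)*(o + 1)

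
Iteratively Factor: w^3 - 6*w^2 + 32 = (w + 2)*(w^2 - 8*w + 16) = (w - 4)*(w + 2)*(w - 4)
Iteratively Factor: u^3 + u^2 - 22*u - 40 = (u + 4)*(u^2 - 3*u - 10) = (u - 5)*(u + 4)*(u + 2)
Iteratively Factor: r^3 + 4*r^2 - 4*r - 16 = (r + 2)*(r^2 + 2*r - 8) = (r + 2)*(r + 4)*(r - 2)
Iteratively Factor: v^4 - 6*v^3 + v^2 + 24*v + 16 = (v + 1)*(v^3 - 7*v^2 + 8*v + 16) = (v - 4)*(v + 1)*(v^2 - 3*v - 4) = (v - 4)*(v + 1)^2*(v - 4)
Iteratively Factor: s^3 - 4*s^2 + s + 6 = (s + 1)*(s^2 - 5*s + 6) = (s - 3)*(s + 1)*(s - 2)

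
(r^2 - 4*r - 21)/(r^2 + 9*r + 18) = (r - 7)/(r + 6)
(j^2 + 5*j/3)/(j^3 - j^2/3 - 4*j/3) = (3*j + 5)/(3*j^2 - j - 4)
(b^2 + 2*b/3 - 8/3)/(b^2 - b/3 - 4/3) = (b + 2)/(b + 1)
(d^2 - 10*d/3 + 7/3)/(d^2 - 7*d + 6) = (d - 7/3)/(d - 6)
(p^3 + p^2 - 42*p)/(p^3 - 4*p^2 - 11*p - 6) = p*(p + 7)/(p^2 + 2*p + 1)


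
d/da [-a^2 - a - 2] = -2*a - 1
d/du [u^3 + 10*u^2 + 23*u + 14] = 3*u^2 + 20*u + 23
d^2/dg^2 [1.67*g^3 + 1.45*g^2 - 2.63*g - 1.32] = 10.02*g + 2.9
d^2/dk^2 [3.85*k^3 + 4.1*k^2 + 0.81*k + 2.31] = 23.1*k + 8.2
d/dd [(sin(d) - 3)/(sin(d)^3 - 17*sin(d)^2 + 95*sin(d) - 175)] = 2*(8*sin(d) + cos(d)^2 - 12)*cos(d)/((sin(d) - 7)^2*(sin(d) - 5)^3)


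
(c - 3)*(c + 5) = c^2 + 2*c - 15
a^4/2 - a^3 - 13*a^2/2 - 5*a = a*(a/2 + 1/2)*(a - 5)*(a + 2)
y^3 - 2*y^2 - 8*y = y*(y - 4)*(y + 2)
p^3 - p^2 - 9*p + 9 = (p - 3)*(p - 1)*(p + 3)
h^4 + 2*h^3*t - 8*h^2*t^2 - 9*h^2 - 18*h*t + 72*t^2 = (h - 3)*(h + 3)*(h - 2*t)*(h + 4*t)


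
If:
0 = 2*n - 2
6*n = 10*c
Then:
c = 3/5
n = 1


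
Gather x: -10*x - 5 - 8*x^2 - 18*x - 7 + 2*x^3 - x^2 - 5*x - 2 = 2*x^3 - 9*x^2 - 33*x - 14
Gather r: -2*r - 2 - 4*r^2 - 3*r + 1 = -4*r^2 - 5*r - 1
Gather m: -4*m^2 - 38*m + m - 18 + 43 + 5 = -4*m^2 - 37*m + 30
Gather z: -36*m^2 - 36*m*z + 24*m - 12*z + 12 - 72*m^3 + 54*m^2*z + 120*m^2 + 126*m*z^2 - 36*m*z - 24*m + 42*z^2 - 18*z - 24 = -72*m^3 + 84*m^2 + z^2*(126*m + 42) + z*(54*m^2 - 72*m - 30) - 12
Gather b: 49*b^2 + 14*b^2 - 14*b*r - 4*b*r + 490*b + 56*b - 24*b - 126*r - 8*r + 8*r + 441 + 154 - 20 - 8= 63*b^2 + b*(522 - 18*r) - 126*r + 567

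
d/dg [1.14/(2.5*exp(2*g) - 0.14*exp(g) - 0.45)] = (0.1596 - 5.7*exp(g))*exp(g)/(-2.5*exp(2*g) + 0.14*exp(g) + 0.45)^2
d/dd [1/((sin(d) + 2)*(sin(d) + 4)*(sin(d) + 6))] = (-24*sin(d) + 3*cos(d)^2 - 47)*cos(d)/((sin(d) + 2)^2*(sin(d) + 4)^2*(sin(d) + 6)^2)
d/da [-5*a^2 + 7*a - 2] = 7 - 10*a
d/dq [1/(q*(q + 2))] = 2*(-q - 1)/(q^2*(q^2 + 4*q + 4))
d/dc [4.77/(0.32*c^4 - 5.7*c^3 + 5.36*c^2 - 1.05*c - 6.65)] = (-6.1056*c^3 + 81.567*c^2 - 51.1344*c + 5.0085)/(-0.32*c^4 + 5.7*c^3 - 5.36*c^2 + 1.05*c + 6.65)^2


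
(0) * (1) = 0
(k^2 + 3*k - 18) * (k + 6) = k^3 + 9*k^2 - 108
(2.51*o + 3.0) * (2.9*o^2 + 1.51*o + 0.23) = 7.279*o^3 + 12.4901*o^2 + 5.1073*o + 0.69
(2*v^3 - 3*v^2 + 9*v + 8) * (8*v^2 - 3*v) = 16*v^5 - 30*v^4 + 81*v^3 + 37*v^2 - 24*v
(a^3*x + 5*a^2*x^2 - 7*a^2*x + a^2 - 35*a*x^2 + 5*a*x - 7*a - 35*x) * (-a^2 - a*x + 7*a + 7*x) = -a^5*x - 6*a^4*x^2 + 14*a^4*x - a^4 - 5*a^3*x^3 + 84*a^3*x^2 - 55*a^3*x + 14*a^3 + 70*a^2*x^3 - 299*a^2*x^2 + 84*a^2*x - 49*a^2 - 245*a*x^3 + 70*a*x^2 - 294*a*x - 245*x^2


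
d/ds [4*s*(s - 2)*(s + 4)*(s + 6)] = 16*s^3 + 96*s^2 + 32*s - 192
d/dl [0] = 0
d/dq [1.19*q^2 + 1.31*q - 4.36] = 2.38*q + 1.31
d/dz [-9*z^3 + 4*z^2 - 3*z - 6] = -27*z^2 + 8*z - 3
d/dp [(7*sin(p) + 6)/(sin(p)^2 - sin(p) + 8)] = (-7*sin(p)^2 - 12*sin(p) + 62)*cos(p)/(sin(p)^2 - sin(p) + 8)^2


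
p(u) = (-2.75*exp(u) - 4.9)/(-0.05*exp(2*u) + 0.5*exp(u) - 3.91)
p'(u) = (-2.75*exp(u) - 4.9)*(0.1*exp(2*u) - 0.5*exp(u))/(-0.05*exp(2*u) + 0.5*exp(u) - 3.91)^2 - 2.75*exp(u)/(-0.05*exp(2*u) + 0.5*exp(u) - 3.91)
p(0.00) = 2.21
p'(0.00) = 1.05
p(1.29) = 5.41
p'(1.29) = 4.60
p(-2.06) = 1.36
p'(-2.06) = 0.11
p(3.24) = 3.16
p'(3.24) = -4.03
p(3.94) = 1.33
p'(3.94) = -1.58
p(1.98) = 8.52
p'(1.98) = 2.09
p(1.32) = 5.55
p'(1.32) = 4.71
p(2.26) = 8.42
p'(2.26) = -2.87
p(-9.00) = 1.25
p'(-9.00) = 0.00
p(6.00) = 0.14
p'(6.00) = -0.14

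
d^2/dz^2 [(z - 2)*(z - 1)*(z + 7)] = 6*z + 8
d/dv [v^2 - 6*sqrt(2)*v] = 2*v - 6*sqrt(2)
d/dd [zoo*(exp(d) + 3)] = zoo*exp(d)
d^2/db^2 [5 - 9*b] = 0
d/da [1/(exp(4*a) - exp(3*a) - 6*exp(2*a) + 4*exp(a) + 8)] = (-4*exp(3*a) + 3*exp(2*a) + 12*exp(a) - 4)*exp(a)/(exp(4*a) - exp(3*a) - 6*exp(2*a) + 4*exp(a) + 8)^2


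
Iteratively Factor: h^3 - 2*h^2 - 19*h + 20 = (h + 4)*(h^2 - 6*h + 5) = (h - 1)*(h + 4)*(h - 5)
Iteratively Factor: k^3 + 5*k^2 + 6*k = (k + 2)*(k^2 + 3*k) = k*(k + 2)*(k + 3)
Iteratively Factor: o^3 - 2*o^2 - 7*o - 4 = (o + 1)*(o^2 - 3*o - 4) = (o - 4)*(o + 1)*(o + 1)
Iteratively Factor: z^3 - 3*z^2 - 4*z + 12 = (z - 2)*(z^2 - z - 6) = (z - 2)*(z + 2)*(z - 3)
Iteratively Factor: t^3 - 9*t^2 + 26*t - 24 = (t - 4)*(t^2 - 5*t + 6) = (t - 4)*(t - 2)*(t - 3)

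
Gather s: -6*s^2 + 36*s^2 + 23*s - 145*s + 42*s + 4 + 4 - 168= 30*s^2 - 80*s - 160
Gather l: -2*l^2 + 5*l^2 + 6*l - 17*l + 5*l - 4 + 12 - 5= 3*l^2 - 6*l + 3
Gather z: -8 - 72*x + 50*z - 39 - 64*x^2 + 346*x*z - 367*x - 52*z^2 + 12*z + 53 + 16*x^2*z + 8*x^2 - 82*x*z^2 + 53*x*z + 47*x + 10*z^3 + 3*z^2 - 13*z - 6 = -56*x^2 - 392*x + 10*z^3 + z^2*(-82*x - 49) + z*(16*x^2 + 399*x + 49)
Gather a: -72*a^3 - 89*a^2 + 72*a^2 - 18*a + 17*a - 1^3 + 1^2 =-72*a^3 - 17*a^2 - a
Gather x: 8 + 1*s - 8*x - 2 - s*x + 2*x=s + x*(-s - 6) + 6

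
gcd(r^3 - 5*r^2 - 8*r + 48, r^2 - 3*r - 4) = r - 4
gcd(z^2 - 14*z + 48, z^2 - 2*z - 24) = z - 6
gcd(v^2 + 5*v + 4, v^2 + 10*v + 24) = v + 4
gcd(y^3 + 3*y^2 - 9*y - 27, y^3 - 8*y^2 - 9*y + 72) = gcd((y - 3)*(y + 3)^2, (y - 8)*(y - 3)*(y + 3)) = y^2 - 9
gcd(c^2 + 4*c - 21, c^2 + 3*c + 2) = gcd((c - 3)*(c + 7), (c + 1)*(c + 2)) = 1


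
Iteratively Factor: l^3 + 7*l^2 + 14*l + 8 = (l + 2)*(l^2 + 5*l + 4) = (l + 1)*(l + 2)*(l + 4)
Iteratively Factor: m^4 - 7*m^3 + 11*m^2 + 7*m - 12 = (m + 1)*(m^3 - 8*m^2 + 19*m - 12) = (m - 1)*(m + 1)*(m^2 - 7*m + 12) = (m - 4)*(m - 1)*(m + 1)*(m - 3)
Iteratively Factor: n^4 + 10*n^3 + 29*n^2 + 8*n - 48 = (n + 4)*(n^3 + 6*n^2 + 5*n - 12) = (n + 3)*(n + 4)*(n^2 + 3*n - 4) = (n - 1)*(n + 3)*(n + 4)*(n + 4)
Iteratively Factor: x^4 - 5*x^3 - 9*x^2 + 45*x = (x + 3)*(x^3 - 8*x^2 + 15*x) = (x - 3)*(x + 3)*(x^2 - 5*x) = (x - 5)*(x - 3)*(x + 3)*(x)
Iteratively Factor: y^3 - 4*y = (y + 2)*(y^2 - 2*y) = y*(y + 2)*(y - 2)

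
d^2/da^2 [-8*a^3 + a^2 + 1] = 2 - 48*a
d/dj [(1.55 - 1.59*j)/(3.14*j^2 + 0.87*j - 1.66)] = (4.9926*j^2 - 9.734*j + 1.2909)/(9.8596*j^4 + 5.4636*j^3 - 9.6679*j^2 - 2.8884*j + 2.7556)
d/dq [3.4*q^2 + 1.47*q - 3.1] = 6.8*q + 1.47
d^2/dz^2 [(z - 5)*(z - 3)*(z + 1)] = 6*z - 14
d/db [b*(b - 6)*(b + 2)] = 3*b^2 - 8*b - 12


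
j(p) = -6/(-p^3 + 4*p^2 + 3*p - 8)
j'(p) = -6*(3*p^2 - 8*p - 3)/(-p^3 + 4*p^2 + 3*p - 8)^2 = 6*(-3*p^2 + 8*p + 3)/(p^3 - 4*p^2 - 3*p + 8)^2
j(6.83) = 0.05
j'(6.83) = -0.03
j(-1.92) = -0.74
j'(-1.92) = -2.16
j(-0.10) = 0.73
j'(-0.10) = 0.19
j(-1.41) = 4.07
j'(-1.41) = -39.32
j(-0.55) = 0.73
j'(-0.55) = -0.20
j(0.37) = 0.94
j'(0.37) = 0.81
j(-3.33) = -0.09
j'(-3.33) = -0.09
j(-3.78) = -0.07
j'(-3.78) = -0.05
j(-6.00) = -0.02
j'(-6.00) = -0.00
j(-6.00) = -0.02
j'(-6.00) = -0.00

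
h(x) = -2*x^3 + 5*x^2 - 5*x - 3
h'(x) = -6*x^2 + 10*x - 5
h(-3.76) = 192.80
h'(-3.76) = -127.43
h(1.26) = -5.36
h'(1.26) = -1.93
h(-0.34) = -0.64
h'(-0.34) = -9.09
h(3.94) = -67.41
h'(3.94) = -58.74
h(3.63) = -50.93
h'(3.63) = -47.76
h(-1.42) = 19.91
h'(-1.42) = -31.30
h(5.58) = -222.70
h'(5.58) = -136.02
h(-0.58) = 1.97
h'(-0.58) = -12.82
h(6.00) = -285.00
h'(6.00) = -161.00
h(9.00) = -1101.00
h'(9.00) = -401.00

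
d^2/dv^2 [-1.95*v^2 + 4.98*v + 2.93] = -3.90000000000000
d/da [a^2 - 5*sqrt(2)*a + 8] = 2*a - 5*sqrt(2)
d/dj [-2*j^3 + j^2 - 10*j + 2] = -6*j^2 + 2*j - 10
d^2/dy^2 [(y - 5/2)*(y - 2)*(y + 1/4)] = 6*y - 17/2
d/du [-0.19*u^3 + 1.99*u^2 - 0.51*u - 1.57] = -0.57*u^2 + 3.98*u - 0.51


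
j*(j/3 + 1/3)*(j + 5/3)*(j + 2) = j^4/3 + 14*j^3/9 + 7*j^2/3 + 10*j/9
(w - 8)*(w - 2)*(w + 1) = w^3 - 9*w^2 + 6*w + 16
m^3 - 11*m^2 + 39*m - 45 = (m - 5)*(m - 3)^2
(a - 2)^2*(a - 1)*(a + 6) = a^4 + a^3 - 22*a^2 + 44*a - 24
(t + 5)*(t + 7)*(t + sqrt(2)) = t^3 + sqrt(2)*t^2 + 12*t^2 + 12*sqrt(2)*t + 35*t + 35*sqrt(2)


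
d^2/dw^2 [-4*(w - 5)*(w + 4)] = -8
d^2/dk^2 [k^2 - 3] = 2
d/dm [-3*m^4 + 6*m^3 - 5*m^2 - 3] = 2*m*(-6*m^2 + 9*m - 5)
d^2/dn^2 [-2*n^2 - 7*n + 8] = -4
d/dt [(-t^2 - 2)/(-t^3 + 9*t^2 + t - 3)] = (-t^4 - 7*t^2 + 42*t + 2)/(t^6 - 18*t^5 + 79*t^4 + 24*t^3 - 53*t^2 - 6*t + 9)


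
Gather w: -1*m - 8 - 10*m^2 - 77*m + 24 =-10*m^2 - 78*m + 16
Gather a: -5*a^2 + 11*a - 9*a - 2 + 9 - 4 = -5*a^2 + 2*a + 3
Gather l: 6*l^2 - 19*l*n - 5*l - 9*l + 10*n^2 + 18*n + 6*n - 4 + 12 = 6*l^2 + l*(-19*n - 14) + 10*n^2 + 24*n + 8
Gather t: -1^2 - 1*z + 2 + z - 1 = 0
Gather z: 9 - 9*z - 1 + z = 8 - 8*z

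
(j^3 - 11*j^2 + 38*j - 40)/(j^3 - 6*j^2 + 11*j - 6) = (j^2 - 9*j + 20)/(j^2 - 4*j + 3)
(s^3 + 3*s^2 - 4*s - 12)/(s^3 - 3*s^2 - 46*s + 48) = (s^3 + 3*s^2 - 4*s - 12)/(s^3 - 3*s^2 - 46*s + 48)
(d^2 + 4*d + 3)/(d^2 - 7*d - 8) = (d + 3)/(d - 8)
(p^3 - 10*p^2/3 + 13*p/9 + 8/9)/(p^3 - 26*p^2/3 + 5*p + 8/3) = (p - 8/3)/(p - 8)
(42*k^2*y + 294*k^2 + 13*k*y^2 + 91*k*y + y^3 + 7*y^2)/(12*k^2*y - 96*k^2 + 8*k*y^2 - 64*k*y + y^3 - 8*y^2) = (7*k*y + 49*k + y^2 + 7*y)/(2*k*y - 16*k + y^2 - 8*y)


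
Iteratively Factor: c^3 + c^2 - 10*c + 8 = (c + 4)*(c^2 - 3*c + 2) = (c - 1)*(c + 4)*(c - 2)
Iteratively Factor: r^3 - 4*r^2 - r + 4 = (r - 4)*(r^2 - 1) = (r - 4)*(r - 1)*(r + 1)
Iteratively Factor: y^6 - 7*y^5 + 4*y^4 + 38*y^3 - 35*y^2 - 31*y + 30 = (y - 5)*(y^5 - 2*y^4 - 6*y^3 + 8*y^2 + 5*y - 6) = (y - 5)*(y - 3)*(y^4 + y^3 - 3*y^2 - y + 2) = (y - 5)*(y - 3)*(y + 2)*(y^3 - y^2 - y + 1) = (y - 5)*(y - 3)*(y - 1)*(y + 2)*(y^2 - 1) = (y - 5)*(y - 3)*(y - 1)*(y + 1)*(y + 2)*(y - 1)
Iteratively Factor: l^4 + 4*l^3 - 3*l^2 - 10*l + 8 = (l + 2)*(l^3 + 2*l^2 - 7*l + 4) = (l - 1)*(l + 2)*(l^2 + 3*l - 4) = (l - 1)*(l + 2)*(l + 4)*(l - 1)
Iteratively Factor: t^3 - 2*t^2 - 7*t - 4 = (t - 4)*(t^2 + 2*t + 1) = (t - 4)*(t + 1)*(t + 1)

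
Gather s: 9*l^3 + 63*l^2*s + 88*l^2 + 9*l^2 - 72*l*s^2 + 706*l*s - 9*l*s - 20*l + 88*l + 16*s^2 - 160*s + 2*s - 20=9*l^3 + 97*l^2 + 68*l + s^2*(16 - 72*l) + s*(63*l^2 + 697*l - 158) - 20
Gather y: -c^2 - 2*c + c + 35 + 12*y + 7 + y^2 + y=-c^2 - c + y^2 + 13*y + 42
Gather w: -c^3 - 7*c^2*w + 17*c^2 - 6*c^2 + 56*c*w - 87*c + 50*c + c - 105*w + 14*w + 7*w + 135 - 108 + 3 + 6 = -c^3 + 11*c^2 - 36*c + w*(-7*c^2 + 56*c - 84) + 36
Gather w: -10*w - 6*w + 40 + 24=64 - 16*w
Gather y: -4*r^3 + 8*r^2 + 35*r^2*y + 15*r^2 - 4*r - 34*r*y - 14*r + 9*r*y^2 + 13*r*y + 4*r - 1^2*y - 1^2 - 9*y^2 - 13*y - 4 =-4*r^3 + 23*r^2 - 14*r + y^2*(9*r - 9) + y*(35*r^2 - 21*r - 14) - 5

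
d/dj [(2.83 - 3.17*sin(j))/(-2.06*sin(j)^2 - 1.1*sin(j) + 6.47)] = (-6.5302*sin(j)^2 + 11.6596*sin(j) - 17.3969)*cos(j)/(4.2436*sin(j)^4 + 4.532*sin(j)^3 - 25.4464*sin(j)^2 - 14.234*sin(j) + 41.8609)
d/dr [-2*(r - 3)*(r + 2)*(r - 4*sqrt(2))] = -6*r^2 + 4*r + 16*sqrt(2)*r - 8*sqrt(2) + 12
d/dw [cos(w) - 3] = -sin(w)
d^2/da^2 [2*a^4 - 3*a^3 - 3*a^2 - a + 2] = 24*a^2 - 18*a - 6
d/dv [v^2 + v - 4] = 2*v + 1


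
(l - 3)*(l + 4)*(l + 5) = l^3 + 6*l^2 - 7*l - 60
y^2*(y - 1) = y^3 - y^2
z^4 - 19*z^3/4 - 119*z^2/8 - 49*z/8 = z*(z - 7)*(z + 1/2)*(z + 7/4)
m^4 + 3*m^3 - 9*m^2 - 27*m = m*(m - 3)*(m + 3)^2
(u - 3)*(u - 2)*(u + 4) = u^3 - u^2 - 14*u + 24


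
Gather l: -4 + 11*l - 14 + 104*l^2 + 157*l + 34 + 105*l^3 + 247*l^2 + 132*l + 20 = 105*l^3 + 351*l^2 + 300*l + 36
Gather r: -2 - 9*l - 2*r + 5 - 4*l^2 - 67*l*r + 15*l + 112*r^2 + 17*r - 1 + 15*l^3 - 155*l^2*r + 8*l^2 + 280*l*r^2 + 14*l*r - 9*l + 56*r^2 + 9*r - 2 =15*l^3 + 4*l^2 - 3*l + r^2*(280*l + 168) + r*(-155*l^2 - 53*l + 24)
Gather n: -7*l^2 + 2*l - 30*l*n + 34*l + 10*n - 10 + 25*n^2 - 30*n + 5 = -7*l^2 + 36*l + 25*n^2 + n*(-30*l - 20) - 5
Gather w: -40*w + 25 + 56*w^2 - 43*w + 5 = 56*w^2 - 83*w + 30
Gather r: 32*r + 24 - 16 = 32*r + 8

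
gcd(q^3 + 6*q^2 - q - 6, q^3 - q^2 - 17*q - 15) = q + 1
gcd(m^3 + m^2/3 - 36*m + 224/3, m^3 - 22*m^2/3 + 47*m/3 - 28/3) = m - 4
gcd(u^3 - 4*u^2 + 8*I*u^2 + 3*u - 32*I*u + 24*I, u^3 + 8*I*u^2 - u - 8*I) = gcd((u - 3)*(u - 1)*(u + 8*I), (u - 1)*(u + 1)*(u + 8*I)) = u^2 + u*(-1 + 8*I) - 8*I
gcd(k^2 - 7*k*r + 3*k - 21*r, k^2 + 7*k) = 1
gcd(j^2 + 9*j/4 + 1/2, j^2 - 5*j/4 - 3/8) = j + 1/4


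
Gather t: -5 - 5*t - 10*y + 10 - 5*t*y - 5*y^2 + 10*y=t*(-5*y - 5) - 5*y^2 + 5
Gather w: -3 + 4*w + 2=4*w - 1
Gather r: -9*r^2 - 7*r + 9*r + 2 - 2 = -9*r^2 + 2*r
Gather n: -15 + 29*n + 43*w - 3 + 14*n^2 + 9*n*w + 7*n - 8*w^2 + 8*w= 14*n^2 + n*(9*w + 36) - 8*w^2 + 51*w - 18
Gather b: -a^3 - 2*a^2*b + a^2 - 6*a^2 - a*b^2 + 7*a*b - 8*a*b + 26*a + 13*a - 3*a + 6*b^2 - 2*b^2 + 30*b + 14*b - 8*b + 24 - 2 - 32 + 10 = -a^3 - 5*a^2 + 36*a + b^2*(4 - a) + b*(-2*a^2 - a + 36)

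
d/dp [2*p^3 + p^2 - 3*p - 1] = 6*p^2 + 2*p - 3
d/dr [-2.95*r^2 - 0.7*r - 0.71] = -5.9*r - 0.7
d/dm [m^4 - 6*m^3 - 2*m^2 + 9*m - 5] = 4*m^3 - 18*m^2 - 4*m + 9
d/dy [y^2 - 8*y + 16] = 2*y - 8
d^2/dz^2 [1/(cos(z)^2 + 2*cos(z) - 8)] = (-8*sin(z)^4 + 76*sin(z)^2 - 17*cos(z) - 3*cos(3*z) - 20)/(2*(cos(z) - 2)^3*(cos(z) + 4)^3)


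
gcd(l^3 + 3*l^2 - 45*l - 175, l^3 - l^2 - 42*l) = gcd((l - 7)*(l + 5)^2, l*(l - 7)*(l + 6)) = l - 7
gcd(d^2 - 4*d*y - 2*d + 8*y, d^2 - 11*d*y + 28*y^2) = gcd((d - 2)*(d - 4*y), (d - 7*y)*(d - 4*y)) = -d + 4*y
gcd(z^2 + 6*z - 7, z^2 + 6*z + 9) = 1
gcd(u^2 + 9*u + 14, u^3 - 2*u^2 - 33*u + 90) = 1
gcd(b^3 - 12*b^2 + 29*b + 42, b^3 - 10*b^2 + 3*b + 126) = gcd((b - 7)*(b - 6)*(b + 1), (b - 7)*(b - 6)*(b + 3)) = b^2 - 13*b + 42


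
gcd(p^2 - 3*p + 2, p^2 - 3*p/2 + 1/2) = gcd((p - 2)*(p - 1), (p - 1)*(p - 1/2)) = p - 1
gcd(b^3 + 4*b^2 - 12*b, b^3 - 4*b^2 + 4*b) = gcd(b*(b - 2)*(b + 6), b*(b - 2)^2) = b^2 - 2*b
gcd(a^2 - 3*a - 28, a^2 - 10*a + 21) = a - 7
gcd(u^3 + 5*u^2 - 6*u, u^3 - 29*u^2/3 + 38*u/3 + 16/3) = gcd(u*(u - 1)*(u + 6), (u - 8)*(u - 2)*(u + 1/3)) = 1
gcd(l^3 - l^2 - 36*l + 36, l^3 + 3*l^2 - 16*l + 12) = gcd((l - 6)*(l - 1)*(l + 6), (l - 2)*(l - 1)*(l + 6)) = l^2 + 5*l - 6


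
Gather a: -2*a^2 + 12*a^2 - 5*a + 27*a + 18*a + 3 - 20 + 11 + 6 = 10*a^2 + 40*a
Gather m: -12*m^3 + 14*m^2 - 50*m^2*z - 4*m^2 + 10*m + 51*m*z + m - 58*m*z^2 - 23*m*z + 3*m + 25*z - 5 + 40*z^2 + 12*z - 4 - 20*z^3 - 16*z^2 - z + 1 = -12*m^3 + m^2*(10 - 50*z) + m*(-58*z^2 + 28*z + 14) - 20*z^3 + 24*z^2 + 36*z - 8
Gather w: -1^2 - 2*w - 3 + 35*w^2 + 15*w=35*w^2 + 13*w - 4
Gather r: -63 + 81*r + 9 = 81*r - 54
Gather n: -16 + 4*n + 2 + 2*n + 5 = 6*n - 9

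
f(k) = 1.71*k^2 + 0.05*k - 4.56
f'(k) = 3.42*k + 0.05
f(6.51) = 68.24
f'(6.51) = 22.31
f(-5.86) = 53.87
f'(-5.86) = -19.99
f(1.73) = 0.64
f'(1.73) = 5.97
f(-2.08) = 2.73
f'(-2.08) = -7.06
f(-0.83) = -3.42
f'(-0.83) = -2.79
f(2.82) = 9.18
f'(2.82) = 9.69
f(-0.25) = -4.47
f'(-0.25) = -0.80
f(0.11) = -4.53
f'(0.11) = 0.43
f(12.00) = 242.28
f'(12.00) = 41.09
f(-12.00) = 241.08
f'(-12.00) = -40.99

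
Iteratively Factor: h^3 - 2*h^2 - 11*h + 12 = (h + 3)*(h^2 - 5*h + 4) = (h - 1)*(h + 3)*(h - 4)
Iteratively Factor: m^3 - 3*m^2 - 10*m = (m + 2)*(m^2 - 5*m) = (m - 5)*(m + 2)*(m)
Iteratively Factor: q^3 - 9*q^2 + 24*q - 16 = (q - 1)*(q^2 - 8*q + 16) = (q - 4)*(q - 1)*(q - 4)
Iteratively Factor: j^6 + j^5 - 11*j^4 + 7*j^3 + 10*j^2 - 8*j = (j - 2)*(j^5 + 3*j^4 - 5*j^3 - 3*j^2 + 4*j) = (j - 2)*(j + 4)*(j^4 - j^3 - j^2 + j) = (j - 2)*(j + 1)*(j + 4)*(j^3 - 2*j^2 + j) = (j - 2)*(j - 1)*(j + 1)*(j + 4)*(j^2 - j) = j*(j - 2)*(j - 1)*(j + 1)*(j + 4)*(j - 1)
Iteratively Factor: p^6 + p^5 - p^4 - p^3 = (p + 1)*(p^5 - p^3) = p*(p + 1)*(p^4 - p^2) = p^2*(p + 1)*(p^3 - p) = p^2*(p - 1)*(p + 1)*(p^2 + p) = p^2*(p - 1)*(p + 1)^2*(p)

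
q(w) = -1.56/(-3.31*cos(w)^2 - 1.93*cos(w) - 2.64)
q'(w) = -1.56*(-6.62*sin(w)*cos(w) - 1.93*sin(w))/(-3.31*cos(w)^2 - 1.93*cos(w) - 2.64)^2 = (10.3272*cos(w) + 3.0108)*sin(w)/(3.31*cos(w)^2 + 1.93*cos(w) + 2.64)^2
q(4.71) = 0.59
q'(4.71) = -0.43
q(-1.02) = 0.34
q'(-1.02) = -0.35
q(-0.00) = 0.20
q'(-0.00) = 0.00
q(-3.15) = 0.39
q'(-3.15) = -0.00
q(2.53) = 0.48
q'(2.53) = -0.29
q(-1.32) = 0.47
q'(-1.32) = -0.49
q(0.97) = 0.33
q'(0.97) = 0.32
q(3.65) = 0.45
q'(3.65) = 0.24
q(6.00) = 0.21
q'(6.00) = -0.06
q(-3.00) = 0.39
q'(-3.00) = 0.06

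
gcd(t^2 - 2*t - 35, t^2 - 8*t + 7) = t - 7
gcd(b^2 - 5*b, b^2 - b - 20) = b - 5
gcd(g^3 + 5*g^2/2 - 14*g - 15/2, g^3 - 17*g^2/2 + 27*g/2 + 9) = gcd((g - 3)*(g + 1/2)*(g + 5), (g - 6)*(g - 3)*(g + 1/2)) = g^2 - 5*g/2 - 3/2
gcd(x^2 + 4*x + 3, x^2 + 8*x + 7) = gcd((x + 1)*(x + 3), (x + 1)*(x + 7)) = x + 1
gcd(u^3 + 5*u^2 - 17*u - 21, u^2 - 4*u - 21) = 1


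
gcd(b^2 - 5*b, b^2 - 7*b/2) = b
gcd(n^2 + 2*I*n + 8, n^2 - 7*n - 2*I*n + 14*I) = n - 2*I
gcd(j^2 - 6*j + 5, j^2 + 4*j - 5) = j - 1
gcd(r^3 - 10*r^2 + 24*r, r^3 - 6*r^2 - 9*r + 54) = r - 6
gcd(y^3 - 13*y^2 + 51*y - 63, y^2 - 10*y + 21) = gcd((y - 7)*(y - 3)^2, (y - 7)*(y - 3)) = y^2 - 10*y + 21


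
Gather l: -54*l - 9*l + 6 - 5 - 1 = -63*l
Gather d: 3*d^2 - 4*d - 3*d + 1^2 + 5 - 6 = 3*d^2 - 7*d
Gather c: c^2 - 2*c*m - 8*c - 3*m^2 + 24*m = c^2 + c*(-2*m - 8) - 3*m^2 + 24*m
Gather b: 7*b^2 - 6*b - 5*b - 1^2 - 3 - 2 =7*b^2 - 11*b - 6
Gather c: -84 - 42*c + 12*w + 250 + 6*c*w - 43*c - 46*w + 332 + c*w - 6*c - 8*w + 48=c*(7*w - 91) - 42*w + 546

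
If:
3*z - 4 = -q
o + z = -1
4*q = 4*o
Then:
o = -7/2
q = -7/2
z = 5/2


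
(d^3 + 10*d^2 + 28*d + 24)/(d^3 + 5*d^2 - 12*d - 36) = (d + 2)/(d - 3)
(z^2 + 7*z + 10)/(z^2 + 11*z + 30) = (z + 2)/(z + 6)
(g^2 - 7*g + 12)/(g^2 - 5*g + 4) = (g - 3)/(g - 1)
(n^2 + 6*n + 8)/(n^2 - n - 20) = (n + 2)/(n - 5)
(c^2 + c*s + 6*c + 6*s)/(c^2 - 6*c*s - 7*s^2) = (-c - 6)/(-c + 7*s)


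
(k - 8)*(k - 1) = k^2 - 9*k + 8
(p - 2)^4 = p^4 - 8*p^3 + 24*p^2 - 32*p + 16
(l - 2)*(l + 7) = l^2 + 5*l - 14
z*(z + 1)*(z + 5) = z^3 + 6*z^2 + 5*z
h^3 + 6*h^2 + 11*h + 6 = (h + 1)*(h + 2)*(h + 3)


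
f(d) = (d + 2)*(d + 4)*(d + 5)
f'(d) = (d + 2)*(d + 4) + (d + 2)*(d + 5) + (d + 4)*(d + 5) = 3*d^2 + 22*d + 38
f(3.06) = 287.93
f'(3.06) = 133.41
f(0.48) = 60.88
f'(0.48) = 49.25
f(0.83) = 79.69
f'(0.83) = 58.33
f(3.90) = 414.83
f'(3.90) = 169.43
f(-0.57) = 21.73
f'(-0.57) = 26.43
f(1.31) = 110.91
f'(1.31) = 71.97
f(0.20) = 48.05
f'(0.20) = 42.52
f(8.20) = 1642.61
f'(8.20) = 420.12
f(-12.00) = -560.00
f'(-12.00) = 206.00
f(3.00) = 280.00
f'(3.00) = 131.00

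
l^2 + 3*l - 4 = (l - 1)*(l + 4)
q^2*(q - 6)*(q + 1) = q^4 - 5*q^3 - 6*q^2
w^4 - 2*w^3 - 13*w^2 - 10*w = w*(w - 5)*(w + 1)*(w + 2)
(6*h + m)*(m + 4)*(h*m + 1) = 6*h^2*m^2 + 24*h^2*m + h*m^3 + 4*h*m^2 + 6*h*m + 24*h + m^2 + 4*m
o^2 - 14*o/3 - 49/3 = (o - 7)*(o + 7/3)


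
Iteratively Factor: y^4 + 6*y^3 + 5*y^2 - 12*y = (y + 4)*(y^3 + 2*y^2 - 3*y) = (y - 1)*(y + 4)*(y^2 + 3*y) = y*(y - 1)*(y + 4)*(y + 3)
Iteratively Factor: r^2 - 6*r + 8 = (r - 4)*(r - 2)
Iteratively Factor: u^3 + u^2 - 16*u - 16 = (u + 1)*(u^2 - 16) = (u - 4)*(u + 1)*(u + 4)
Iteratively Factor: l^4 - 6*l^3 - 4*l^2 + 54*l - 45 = (l - 3)*(l^3 - 3*l^2 - 13*l + 15) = (l - 5)*(l - 3)*(l^2 + 2*l - 3) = (l - 5)*(l - 3)*(l - 1)*(l + 3)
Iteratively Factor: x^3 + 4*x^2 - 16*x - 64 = (x + 4)*(x^2 - 16) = (x - 4)*(x + 4)*(x + 4)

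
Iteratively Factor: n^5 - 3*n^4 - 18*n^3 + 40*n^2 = (n)*(n^4 - 3*n^3 - 18*n^2 + 40*n) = n*(n - 5)*(n^3 + 2*n^2 - 8*n) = n*(n - 5)*(n - 2)*(n^2 + 4*n) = n^2*(n - 5)*(n - 2)*(n + 4)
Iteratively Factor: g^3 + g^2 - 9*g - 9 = (g - 3)*(g^2 + 4*g + 3) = (g - 3)*(g + 1)*(g + 3)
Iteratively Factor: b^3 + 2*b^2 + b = (b + 1)*(b^2 + b) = (b + 1)^2*(b)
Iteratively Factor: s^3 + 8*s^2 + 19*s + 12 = (s + 1)*(s^2 + 7*s + 12) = (s + 1)*(s + 4)*(s + 3)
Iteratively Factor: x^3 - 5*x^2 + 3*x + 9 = (x - 3)*(x^2 - 2*x - 3) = (x - 3)*(x + 1)*(x - 3)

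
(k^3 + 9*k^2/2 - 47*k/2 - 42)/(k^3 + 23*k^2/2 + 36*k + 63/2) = (k - 4)/(k + 3)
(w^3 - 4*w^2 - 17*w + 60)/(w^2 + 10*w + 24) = (w^2 - 8*w + 15)/(w + 6)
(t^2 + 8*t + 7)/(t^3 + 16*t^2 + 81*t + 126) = (t + 1)/(t^2 + 9*t + 18)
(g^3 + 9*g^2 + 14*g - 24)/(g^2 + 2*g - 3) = (g^2 + 10*g + 24)/(g + 3)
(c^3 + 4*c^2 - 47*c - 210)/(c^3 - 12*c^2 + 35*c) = (c^2 + 11*c + 30)/(c*(c - 5))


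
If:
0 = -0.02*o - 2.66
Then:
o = -133.00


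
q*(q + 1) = q^2 + q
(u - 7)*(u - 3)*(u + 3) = u^3 - 7*u^2 - 9*u + 63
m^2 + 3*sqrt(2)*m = m*(m + 3*sqrt(2))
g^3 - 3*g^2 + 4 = (g - 2)^2*(g + 1)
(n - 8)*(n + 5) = n^2 - 3*n - 40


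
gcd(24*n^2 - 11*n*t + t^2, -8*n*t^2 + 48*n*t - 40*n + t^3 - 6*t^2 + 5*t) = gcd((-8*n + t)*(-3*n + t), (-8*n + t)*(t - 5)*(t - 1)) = -8*n + t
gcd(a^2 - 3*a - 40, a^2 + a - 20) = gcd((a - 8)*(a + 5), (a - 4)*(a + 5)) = a + 5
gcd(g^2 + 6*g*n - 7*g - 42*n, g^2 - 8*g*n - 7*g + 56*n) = g - 7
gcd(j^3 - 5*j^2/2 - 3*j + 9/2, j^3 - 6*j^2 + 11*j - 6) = j^2 - 4*j + 3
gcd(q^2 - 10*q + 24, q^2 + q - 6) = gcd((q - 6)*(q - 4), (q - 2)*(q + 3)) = 1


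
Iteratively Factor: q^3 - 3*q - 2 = (q - 2)*(q^2 + 2*q + 1) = (q - 2)*(q + 1)*(q + 1)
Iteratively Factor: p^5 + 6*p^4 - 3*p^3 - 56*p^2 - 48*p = (p + 4)*(p^4 + 2*p^3 - 11*p^2 - 12*p) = p*(p + 4)*(p^3 + 2*p^2 - 11*p - 12) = p*(p + 1)*(p + 4)*(p^2 + p - 12) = p*(p - 3)*(p + 1)*(p + 4)*(p + 4)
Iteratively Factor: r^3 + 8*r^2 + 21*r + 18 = (r + 3)*(r^2 + 5*r + 6) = (r + 2)*(r + 3)*(r + 3)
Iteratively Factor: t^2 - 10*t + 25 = (t - 5)*(t - 5)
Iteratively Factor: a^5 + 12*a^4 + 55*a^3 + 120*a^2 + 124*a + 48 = (a + 3)*(a^4 + 9*a^3 + 28*a^2 + 36*a + 16) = (a + 2)*(a + 3)*(a^3 + 7*a^2 + 14*a + 8) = (a + 2)^2*(a + 3)*(a^2 + 5*a + 4) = (a + 2)^2*(a + 3)*(a + 4)*(a + 1)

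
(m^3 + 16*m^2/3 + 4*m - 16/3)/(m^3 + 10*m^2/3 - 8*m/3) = (m + 2)/m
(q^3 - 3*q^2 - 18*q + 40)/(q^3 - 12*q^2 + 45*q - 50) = (q + 4)/(q - 5)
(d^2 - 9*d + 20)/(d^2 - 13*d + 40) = (d - 4)/(d - 8)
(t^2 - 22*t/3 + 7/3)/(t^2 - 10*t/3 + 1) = (t - 7)/(t - 3)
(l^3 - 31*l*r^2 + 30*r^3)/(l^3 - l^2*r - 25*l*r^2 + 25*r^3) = (l + 6*r)/(l + 5*r)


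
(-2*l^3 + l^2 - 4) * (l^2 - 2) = -2*l^5 + l^4 + 4*l^3 - 6*l^2 + 8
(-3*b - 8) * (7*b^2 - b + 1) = -21*b^3 - 53*b^2 + 5*b - 8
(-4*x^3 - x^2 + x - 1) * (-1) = 4*x^3 + x^2 - x + 1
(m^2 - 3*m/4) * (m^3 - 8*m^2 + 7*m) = m^5 - 35*m^4/4 + 13*m^3 - 21*m^2/4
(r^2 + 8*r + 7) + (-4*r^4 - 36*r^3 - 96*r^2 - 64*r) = -4*r^4 - 36*r^3 - 95*r^2 - 56*r + 7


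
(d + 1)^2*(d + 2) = d^3 + 4*d^2 + 5*d + 2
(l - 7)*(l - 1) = l^2 - 8*l + 7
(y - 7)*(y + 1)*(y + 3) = y^3 - 3*y^2 - 25*y - 21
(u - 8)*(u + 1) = u^2 - 7*u - 8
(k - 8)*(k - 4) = k^2 - 12*k + 32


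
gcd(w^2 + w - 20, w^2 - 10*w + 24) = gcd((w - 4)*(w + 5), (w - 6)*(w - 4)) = w - 4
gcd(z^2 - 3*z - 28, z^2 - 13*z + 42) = z - 7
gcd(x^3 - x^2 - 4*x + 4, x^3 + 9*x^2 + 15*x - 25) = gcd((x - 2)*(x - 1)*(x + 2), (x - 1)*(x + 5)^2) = x - 1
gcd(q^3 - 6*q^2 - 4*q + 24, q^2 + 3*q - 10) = q - 2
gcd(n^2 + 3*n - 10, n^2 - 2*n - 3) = 1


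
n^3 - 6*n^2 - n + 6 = (n - 6)*(n - 1)*(n + 1)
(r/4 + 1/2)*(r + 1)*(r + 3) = r^3/4 + 3*r^2/2 + 11*r/4 + 3/2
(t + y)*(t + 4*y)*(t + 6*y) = t^3 + 11*t^2*y + 34*t*y^2 + 24*y^3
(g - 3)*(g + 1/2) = g^2 - 5*g/2 - 3/2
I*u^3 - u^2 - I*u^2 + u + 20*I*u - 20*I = (u - 4*I)*(u + 5*I)*(I*u - I)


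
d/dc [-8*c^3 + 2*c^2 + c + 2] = -24*c^2 + 4*c + 1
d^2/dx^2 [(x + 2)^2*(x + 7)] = 6*x + 22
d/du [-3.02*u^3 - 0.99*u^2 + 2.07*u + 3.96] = -9.06*u^2 - 1.98*u + 2.07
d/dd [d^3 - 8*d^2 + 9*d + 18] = 3*d^2 - 16*d + 9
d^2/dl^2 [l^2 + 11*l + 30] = 2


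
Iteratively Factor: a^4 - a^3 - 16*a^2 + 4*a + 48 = (a - 2)*(a^3 + a^2 - 14*a - 24) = (a - 2)*(a + 2)*(a^2 - a - 12) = (a - 4)*(a - 2)*(a + 2)*(a + 3)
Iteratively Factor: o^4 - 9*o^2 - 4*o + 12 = (o - 3)*(o^3 + 3*o^2 - 4) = (o - 3)*(o + 2)*(o^2 + o - 2) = (o - 3)*(o - 1)*(o + 2)*(o + 2)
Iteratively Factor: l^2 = (l)*(l)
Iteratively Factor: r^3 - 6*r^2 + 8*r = (r)*(r^2 - 6*r + 8) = r*(r - 2)*(r - 4)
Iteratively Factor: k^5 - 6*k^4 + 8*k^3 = (k)*(k^4 - 6*k^3 + 8*k^2) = k^2*(k^3 - 6*k^2 + 8*k) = k^2*(k - 2)*(k^2 - 4*k) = k^2*(k - 4)*(k - 2)*(k)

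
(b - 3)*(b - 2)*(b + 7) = b^3 + 2*b^2 - 29*b + 42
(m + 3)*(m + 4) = m^2 + 7*m + 12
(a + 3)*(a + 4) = a^2 + 7*a + 12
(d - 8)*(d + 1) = d^2 - 7*d - 8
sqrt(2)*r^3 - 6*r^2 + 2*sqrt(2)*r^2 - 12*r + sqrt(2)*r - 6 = (r + 1)*(r - 3*sqrt(2))*(sqrt(2)*r + sqrt(2))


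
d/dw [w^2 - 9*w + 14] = 2*w - 9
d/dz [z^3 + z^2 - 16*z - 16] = 3*z^2 + 2*z - 16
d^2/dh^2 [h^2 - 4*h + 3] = 2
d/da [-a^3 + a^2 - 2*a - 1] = -3*a^2 + 2*a - 2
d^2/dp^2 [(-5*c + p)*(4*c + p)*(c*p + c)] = 2*c*(-c + 3*p + 1)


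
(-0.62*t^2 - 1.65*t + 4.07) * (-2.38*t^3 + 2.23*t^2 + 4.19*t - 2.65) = 1.4756*t^5 + 2.5444*t^4 - 15.9639*t^3 + 3.8056*t^2 + 21.4258*t - 10.7855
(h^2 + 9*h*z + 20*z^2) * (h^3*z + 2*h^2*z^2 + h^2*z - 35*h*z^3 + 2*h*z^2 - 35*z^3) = h^5*z + 11*h^4*z^2 + h^4*z + 3*h^3*z^3 + 11*h^3*z^2 - 275*h^2*z^4 + 3*h^2*z^3 - 700*h*z^5 - 275*h*z^4 - 700*z^5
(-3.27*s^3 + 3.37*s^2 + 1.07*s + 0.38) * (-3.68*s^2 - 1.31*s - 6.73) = 12.0336*s^5 - 8.1179*s^4 + 13.6548*s^3 - 25.4802*s^2 - 7.6989*s - 2.5574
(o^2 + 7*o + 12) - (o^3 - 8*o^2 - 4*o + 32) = -o^3 + 9*o^2 + 11*o - 20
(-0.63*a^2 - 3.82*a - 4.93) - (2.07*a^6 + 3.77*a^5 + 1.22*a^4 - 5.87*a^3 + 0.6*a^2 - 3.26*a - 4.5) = -2.07*a^6 - 3.77*a^5 - 1.22*a^4 + 5.87*a^3 - 1.23*a^2 - 0.56*a - 0.43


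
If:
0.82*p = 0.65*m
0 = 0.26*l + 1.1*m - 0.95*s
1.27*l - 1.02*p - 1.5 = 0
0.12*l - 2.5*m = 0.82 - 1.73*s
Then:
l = 0.54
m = -1.00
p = -0.79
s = -1.01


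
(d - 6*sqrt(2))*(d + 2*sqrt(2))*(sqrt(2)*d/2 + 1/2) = sqrt(2)*d^3/2 - 7*d^2/2 - 14*sqrt(2)*d - 12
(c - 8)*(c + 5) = c^2 - 3*c - 40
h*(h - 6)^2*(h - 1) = h^4 - 13*h^3 + 48*h^2 - 36*h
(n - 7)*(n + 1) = n^2 - 6*n - 7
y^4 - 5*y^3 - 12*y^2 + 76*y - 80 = (y - 5)*(y - 2)^2*(y + 4)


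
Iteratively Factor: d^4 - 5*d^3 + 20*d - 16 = (d - 4)*(d^3 - d^2 - 4*d + 4) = (d - 4)*(d + 2)*(d^2 - 3*d + 2) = (d - 4)*(d - 2)*(d + 2)*(d - 1)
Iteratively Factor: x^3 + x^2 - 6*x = (x + 3)*(x^2 - 2*x) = (x - 2)*(x + 3)*(x)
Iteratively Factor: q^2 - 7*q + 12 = (q - 4)*(q - 3)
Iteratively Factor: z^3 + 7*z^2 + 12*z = (z)*(z^2 + 7*z + 12) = z*(z + 3)*(z + 4)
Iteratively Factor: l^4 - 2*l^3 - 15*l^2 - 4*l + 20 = (l - 5)*(l^3 + 3*l^2 - 4) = (l - 5)*(l + 2)*(l^2 + l - 2) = (l - 5)*(l - 1)*(l + 2)*(l + 2)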